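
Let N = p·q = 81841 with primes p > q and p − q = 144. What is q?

Since p = q + 144, we have 81841 = q(q + 144), so q² + 144q − 81841 = 0.
Discriminant: 144² + 4·81841 = 20736 + 327364 = 348100; √348100 = 590.
q = (−144 + 590)/2 = 223, and p = q + 144 = 367.
Check: 223 · 367 = 81841.

223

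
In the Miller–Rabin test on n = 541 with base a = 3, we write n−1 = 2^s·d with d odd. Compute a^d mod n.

541 − 1 = 540 = 2^2 · 135, so d = 135.
3^1 ≡ 3 (mod 541)
3^2 ≡ 3^2 = 9 ≡ 9 (mod 541)
3^4 ≡ 9^2 = 81 ≡ 81 (mod 541)
3^8 ≡ 81^2 = 6561 ≡ 69 (mod 541)
3^16 ≡ 69^2 = 4761 ≡ 433 (mod 541)
3^32 ≡ 433^2 = 187489 ≡ 303 (mod 541)
3^64 ≡ 303^2 = 91809 ≡ 380 (mod 541)
3^128 ≡ 380^2 = 144400 ≡ 494 (mod 541)
135 = 128 + 4 + 2 + 1 in binary powers of 2.
So 3^135 ≡ 494 · 81 · 9 · 3 ≡ 1 (mod 541).
Since 3^d ≡ 1 (mod 541), base 3 does not prove 541 composite.

1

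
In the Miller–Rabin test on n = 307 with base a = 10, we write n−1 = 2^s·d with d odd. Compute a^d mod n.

307 − 1 = 306 = 2^1 · 153, so d = 153.
10^1 ≡ 10 (mod 307)
10^2 ≡ 10^2 = 100 ≡ 100 (mod 307)
10^4 ≡ 100^2 = 10000 ≡ 176 (mod 307)
10^8 ≡ 176^2 = 30976 ≡ 276 (mod 307)
10^16 ≡ 276^2 = 76176 ≡ 40 (mod 307)
10^32 ≡ 40^2 = 1600 ≡ 65 (mod 307)
10^64 ≡ 65^2 = 4225 ≡ 234 (mod 307)
10^128 ≡ 234^2 = 54756 ≡ 110 (mod 307)
153 = 128 + 16 + 8 + 1 in binary powers of 2.
So 10^153 ≡ 110 · 40 · 276 · 10 ≡ 1 (mod 307).
Since 10^d ≡ 1 (mod 307), base 10 does not prove 307 composite.

1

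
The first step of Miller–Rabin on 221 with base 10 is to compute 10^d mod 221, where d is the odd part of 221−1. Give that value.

221 − 1 = 220 = 2^2 · 55, so d = 55.
10^1 ≡ 10 (mod 221)
10^2 ≡ 10^2 = 100 ≡ 100 (mod 221)
10^4 ≡ 100^2 = 10000 ≡ 55 (mod 221)
10^8 ≡ 55^2 = 3025 ≡ 152 (mod 221)
10^16 ≡ 152^2 = 23104 ≡ 120 (mod 221)
10^32 ≡ 120^2 = 14400 ≡ 35 (mod 221)
55 = 32 + 16 + 4 + 2 + 1 in binary powers of 2.
So 10^55 ≡ 35 · 120 · 55 · 100 · 10 ≡ 192 (mod 221).
Squaring chain: 192 → 178; never reaches −1, so base 10 is a Miller–Rabin witness that 221 is composite.

192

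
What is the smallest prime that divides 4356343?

4356343 is odd.
Digit sum 28, not divisible by 3.
Ends in 3: not divisible by 5.
7: 4356343 = 7·622334 + 5
11: 4356343 = 11·396031 + 2
13: 4356343 = 13·335103 + 4
17: 4356343 = 17·256255 + 8
19: 4356343 = 19·229281 + 4
23: 4356343 = 23·189406 + 5
29: 4356343 = 29·150218 + 21
31: 4356343 = 31·140527 + 6
37: 4356343 = 37·117739

37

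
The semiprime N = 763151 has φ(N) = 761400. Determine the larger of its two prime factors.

941

φ(n) = (p−1)(q−1) = n − (p+q) + 1, so p + q = 763151 − 761400 + 1 = 1752.
p and q are the roots of t² − 1752t + 763151 = 0.
Discriminant: 1752² − 4·763151 = 3069504 − 3052604 = 16900; √16900 = 130.
q = (1752 − 130)/2 = 811, p = (1752 + 130)/2 = 941.
Check: 811 · 941 = 763151.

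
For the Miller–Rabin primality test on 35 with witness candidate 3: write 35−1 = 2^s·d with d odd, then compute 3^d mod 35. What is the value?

33

35 − 1 = 34 = 2^1 · 17, so d = 17.
3^1 ≡ 3 (mod 35)
3^2 ≡ 3^2 = 9 ≡ 9 (mod 35)
3^4 ≡ 9^2 = 81 ≡ 11 (mod 35)
3^8 ≡ 11^2 = 121 ≡ 16 (mod 35)
3^16 ≡ 16^2 = 256 ≡ 11 (mod 35)
17 = 16 + 1 in binary powers of 2.
So 3^17 ≡ 11 · 3 ≡ 33 (mod 35).
Squaring chain: 33; never reaches −1, so base 3 is a Miller–Rabin witness that 35 is composite.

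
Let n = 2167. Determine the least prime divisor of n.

11

2167 is odd.
Digit sum 16, not divisible by 3.
Ends in 7: not divisible by 5.
7: 2167 = 7·309 + 4
11: 2167 = 11·197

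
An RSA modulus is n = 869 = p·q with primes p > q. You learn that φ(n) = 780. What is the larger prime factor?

φ(n) = (p−1)(q−1) = n − (p+q) + 1, so p + q = 869 − 780 + 1 = 90.
p and q are the roots of t² − 90t + 869 = 0.
Discriminant: 90² − 4·869 = 8100 − 3476 = 4624; √4624 = 68.
q = (90 − 68)/2 = 11, p = (90 + 68)/2 = 79.
Check: 11 · 79 = 869.

79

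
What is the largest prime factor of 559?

43

559 = 13 · 43
43 is prime.
So 559 = 13 · 43; the largest prime factor is 43.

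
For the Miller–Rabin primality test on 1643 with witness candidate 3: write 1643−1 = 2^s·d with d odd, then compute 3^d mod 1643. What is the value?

1643 − 1 = 1642 = 2^1 · 821, so d = 821.
3^1 ≡ 3 (mod 1643)
3^2 ≡ 3^2 = 9 ≡ 9 (mod 1643)
3^4 ≡ 9^2 = 81 ≡ 81 (mod 1643)
3^8 ≡ 81^2 = 6561 ≡ 1632 (mod 1643)
3^16 ≡ 1632^2 = 2663424 ≡ 121 (mod 1643)
3^32 ≡ 121^2 = 14641 ≡ 1497 (mod 1643)
3^64 ≡ 1497^2 = 2241009 ≡ 1600 (mod 1643)
3^128 ≡ 1600^2 = 2560000 ≡ 206 (mod 1643)
3^256 ≡ 206^2 = 42436 ≡ 1361 (mod 1643)
3^512 ≡ 1361^2 = 1852321 ≡ 660 (mod 1643)
821 = 512 + 256 + 32 + 16 + 4 + 1 in binary powers of 2.
So 3^821 ≡ 660 · 1361 · 1497 · 121 · 81 · 3 ≡ 1532 (mod 1643).
Squaring chain: 1532; never reaches −1, so base 3 is a Miller–Rabin witness that 1643 is composite.

1532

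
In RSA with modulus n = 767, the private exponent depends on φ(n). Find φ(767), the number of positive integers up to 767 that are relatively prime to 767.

696

Factor: 767 = 13 · 59.
φ(767) = (13−1) · (59−1) = 12 · 58 = 696.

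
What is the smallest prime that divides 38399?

38399 is odd.
Digit sum 32, not divisible by 3.
Ends in 9: not divisible by 5.
7: 38399 = 7·5485 + 4
11: 38399 = 11·3490 + 9
13: 38399 = 13·2953 + 10
17: 38399 = 17·2258 + 13
19: 38399 = 19·2021

19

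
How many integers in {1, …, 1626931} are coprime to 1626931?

1580640

Factor: 1626931 = 61 · 149 · 179.
φ(1626931) = (61−1) · (149−1) · (179−1) = 60 · 148 · 178 = 1580640.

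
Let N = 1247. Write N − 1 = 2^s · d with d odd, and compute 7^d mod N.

1247 − 1 = 1246 = 2^1 · 623, so d = 623.
7^1 ≡ 7 (mod 1247)
7^2 ≡ 7^2 = 49 ≡ 49 (mod 1247)
7^4 ≡ 49^2 = 2401 ≡ 1154 (mod 1247)
7^8 ≡ 1154^2 = 1331716 ≡ 1167 (mod 1247)
7^16 ≡ 1167^2 = 1361889 ≡ 165 (mod 1247)
7^32 ≡ 165^2 = 27225 ≡ 1038 (mod 1247)
7^64 ≡ 1038^2 = 1077444 ≡ 36 (mod 1247)
7^128 ≡ 36^2 = 1296 ≡ 49 (mod 1247)
7^256 ≡ 49^2 = 2401 ≡ 1154 (mod 1247)
7^512 ≡ 1154^2 = 1331716 ≡ 1167 (mod 1247)
623 = 512 + 64 + 32 + 8 + 4 + 2 + 1 in binary powers of 2.
So 7^623 ≡ 1167 · 36 · 1038 · 1167 · 1154 · 49 · 7 ≡ 639 (mod 1247).
Squaring chain: 639; never reaches −1, so base 7 is a Miller–Rabin witness that 1247 is composite.

639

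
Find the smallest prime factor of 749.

7

749 is odd.
Digit sum 20, not divisible by 3.
Ends in 9: not divisible by 5.
7: 749 = 7·107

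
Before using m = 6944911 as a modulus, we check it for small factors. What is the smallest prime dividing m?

6944911 is odd.
Digit sum 34, not divisible by 3.
Ends in 1: not divisible by 5.
7: 6944911 = 7·992130 + 1
11: 6944911 = 11·631355 + 6
13: 6944911 = 13·534223 + 12
17: 6944911 = 17·408524 + 3
19: 6944911 = 19·365521 + 12
23: 6944911 = 23·301952 + 15
29: 6944911 = 29·239479 + 20
31: 6944911 = 31·224029 + 12
37: 6944911 = 37·187700 + 11
41: 6944911 = 41·169388 + 3
43: 6944911 = 43·161509 + 24
47: 6944911 = 47·147764 + 3
53: 6944911 = 53·131036 + 3
59: 6944911 = 59·117710 + 21
61: 6944911 = 61·113851

61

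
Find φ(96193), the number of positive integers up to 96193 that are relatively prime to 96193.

Factor: 96193 = 29 · 31 · 107.
φ(96193) = (29−1) · (31−1) · (107−1) = 28 · 30 · 106 = 89040.

89040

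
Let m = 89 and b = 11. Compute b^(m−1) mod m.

1

11^1 ≡ 11 (mod 89)
11^2 ≡ 11^2 = 121 ≡ 32 (mod 89)
11^4 ≡ 32^2 = 1024 ≡ 45 (mod 89)
11^8 ≡ 45^2 = 2025 ≡ 67 (mod 89)
11^16 ≡ 67^2 = 4489 ≡ 39 (mod 89)
11^32 ≡ 39^2 = 1521 ≡ 8 (mod 89)
11^64 ≡ 8^2 = 64 ≡ 64 (mod 89)
88 = 64 + 16 + 8 in binary powers of 2.
So 11^88 ≡ 64 · 39 · 67 ≡ 1 (mod 89).
Since the result is 1, base 11 gives no evidence that 89 is composite.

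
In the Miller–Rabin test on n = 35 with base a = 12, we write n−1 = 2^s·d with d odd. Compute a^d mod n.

35 − 1 = 34 = 2^1 · 17, so d = 17.
12^1 ≡ 12 (mod 35)
12^2 ≡ 12^2 = 144 ≡ 4 (mod 35)
12^4 ≡ 4^2 = 16 ≡ 16 (mod 35)
12^8 ≡ 16^2 = 256 ≡ 11 (mod 35)
12^16 ≡ 11^2 = 121 ≡ 16 (mod 35)
17 = 16 + 1 in binary powers of 2.
So 12^17 ≡ 16 · 12 ≡ 17 (mod 35).
Squaring chain: 17; never reaches −1, so base 12 is a Miller–Rabin witness that 35 is composite.

17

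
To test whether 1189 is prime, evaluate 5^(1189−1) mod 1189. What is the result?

674

5^1 ≡ 5 (mod 1189)
5^2 ≡ 5^2 = 25 ≡ 25 (mod 1189)
5^4 ≡ 25^2 = 625 ≡ 625 (mod 1189)
5^8 ≡ 625^2 = 390625 ≡ 633 (mod 1189)
5^16 ≡ 633^2 = 400689 ≡ 1185 (mod 1189)
5^32 ≡ 1185^2 = 1404225 ≡ 16 (mod 1189)
5^64 ≡ 16^2 = 256 ≡ 256 (mod 1189)
5^128 ≡ 256^2 = 65536 ≡ 141 (mod 1189)
5^256 ≡ 141^2 = 19881 ≡ 857 (mod 1189)
5^512 ≡ 857^2 = 734449 ≡ 836 (mod 1189)
5^1024 ≡ 836^2 = 698896 ≡ 953 (mod 1189)
1188 = 1024 + 128 + 32 + 4 in binary powers of 2.
So 5^1188 ≡ 953 · 141 · 16 · 625 ≡ 674 (mod 1189).
Since 674 ≠ 1, base 5 is a Fermat witness: 1189 is composite.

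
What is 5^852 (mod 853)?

5^1 ≡ 5 (mod 853)
5^2 ≡ 5^2 = 25 ≡ 25 (mod 853)
5^4 ≡ 25^2 = 625 ≡ 625 (mod 853)
5^8 ≡ 625^2 = 390625 ≡ 804 (mod 853)
5^16 ≡ 804^2 = 646416 ≡ 695 (mod 853)
5^32 ≡ 695^2 = 483025 ≡ 227 (mod 853)
5^64 ≡ 227^2 = 51529 ≡ 349 (mod 853)
5^128 ≡ 349^2 = 121801 ≡ 675 (mod 853)
5^256 ≡ 675^2 = 455625 ≡ 123 (mod 853)
5^512 ≡ 123^2 = 15129 ≡ 628 (mod 853)
852 = 512 + 256 + 64 + 16 + 4 in binary powers of 2.
So 5^852 ≡ 628 · 123 · 349 · 695 · 625 ≡ 1 (mod 853).
Since the result is 1, base 5 gives no evidence that 853 is composite.

1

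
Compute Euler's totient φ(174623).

163800

Factor: 174623 = 31 · 43 · 131.
φ(174623) = (31−1) · (43−1) · (131−1) = 30 · 42 · 130 = 163800.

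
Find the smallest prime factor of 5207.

5207 is odd.
Digit sum 14, not divisible by 3.
Ends in 7: not divisible by 5.
7: 5207 = 7·743 + 6
11: 5207 = 11·473 + 4
13: 5207 = 13·400 + 7
17: 5207 = 17·306 + 5
19: 5207 = 19·274 + 1
23: 5207 = 23·226 + 9
29: 5207 = 29·179 + 16
31: 5207 = 31·167 + 30
37: 5207 = 37·140 + 27
41: 5207 = 41·127

41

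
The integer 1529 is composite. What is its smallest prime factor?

1529 is odd.
Digit sum 17, not divisible by 3.
Ends in 9: not divisible by 5.
7: 1529 = 7·218 + 3
11: 1529 = 11·139

11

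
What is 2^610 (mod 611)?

2^1 ≡ 2 (mod 611)
2^2 ≡ 2^2 = 4 ≡ 4 (mod 611)
2^4 ≡ 4^2 = 16 ≡ 16 (mod 611)
2^8 ≡ 16^2 = 256 ≡ 256 (mod 611)
2^16 ≡ 256^2 = 65536 ≡ 159 (mod 611)
2^32 ≡ 159^2 = 25281 ≡ 230 (mod 611)
2^64 ≡ 230^2 = 52900 ≡ 354 (mod 611)
2^128 ≡ 354^2 = 125316 ≡ 61 (mod 611)
2^256 ≡ 61^2 = 3721 ≡ 55 (mod 611)
2^512 ≡ 55^2 = 3025 ≡ 581 (mod 611)
610 = 512 + 64 + 32 + 2 in binary powers of 2.
So 2^610 ≡ 581 · 354 · 230 · 4 ≡ 101 (mod 611).
Since 101 ≠ 1, base 2 is a Fermat witness: 611 is composite.

101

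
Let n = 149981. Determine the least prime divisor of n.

13

149981 is odd.
Digit sum 32, not divisible by 3.
Ends in 1: not divisible by 5.
7: 149981 = 7·21425 + 6
11: 149981 = 11·13634 + 7
13: 149981 = 13·11537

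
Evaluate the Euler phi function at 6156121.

Factor: 6156121 = 167 · 191 · 193.
φ(6156121) = (167−1) · (191−1) · (193−1) = 166 · 190 · 192 = 6055680.

6055680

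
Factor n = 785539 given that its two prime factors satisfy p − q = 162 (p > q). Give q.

Since p = q + 162, we have 785539 = q(q + 162), so q² + 162q − 785539 = 0.
Discriminant: 162² + 4·785539 = 26244 + 3142156 = 3168400; √3168400 = 1780.
q = (−162 + 1780)/2 = 809, and p = q + 162 = 971.
Check: 809 · 971 = 785539.

809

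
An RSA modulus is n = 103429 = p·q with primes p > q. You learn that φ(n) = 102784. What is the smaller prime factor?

φ(n) = (p−1)(q−1) = n − (p+q) + 1, so p + q = 103429 − 102784 + 1 = 646.
p and q are the roots of t² − 646t + 103429 = 0.
Discriminant: 646² − 4·103429 = 417316 − 413716 = 3600; √3600 = 60.
q = (646 − 60)/2 = 293, p = (646 + 60)/2 = 353.
Check: 293 · 353 = 103429.

293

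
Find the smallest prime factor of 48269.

48269 is odd.
Digit sum 29, not divisible by 3.
Ends in 9: not divisible by 5.
7: 48269 = 7·6895 + 4
11: 48269 = 11·4388 + 1
13: 48269 = 13·3713

13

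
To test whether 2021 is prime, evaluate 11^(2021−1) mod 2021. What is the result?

11^1 ≡ 11 (mod 2021)
11^2 ≡ 11^2 = 121 ≡ 121 (mod 2021)
11^4 ≡ 121^2 = 14641 ≡ 494 (mod 2021)
11^8 ≡ 494^2 = 244036 ≡ 1516 (mod 2021)
11^16 ≡ 1516^2 = 2298256 ≡ 379 (mod 2021)
11^32 ≡ 379^2 = 143641 ≡ 150 (mod 2021)
11^64 ≡ 150^2 = 22500 ≡ 269 (mod 2021)
11^128 ≡ 269^2 = 72361 ≡ 1626 (mod 2021)
11^256 ≡ 1626^2 = 2643876 ≡ 408 (mod 2021)
11^512 ≡ 408^2 = 166464 ≡ 742 (mod 2021)
11^1024 ≡ 742^2 = 550564 ≡ 852 (mod 2021)
2020 = 1024 + 512 + 256 + 128 + 64 + 32 + 4 in binary powers of 2.
So 11^2020 ≡ 852 · 742 · 408 · 1626 · 269 · 150 · 494 ≡ 1741 (mod 2021).
Since 1741 ≠ 1, base 11 is a Fermat witness: 2021 is composite.

1741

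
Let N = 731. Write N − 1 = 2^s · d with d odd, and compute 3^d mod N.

233

731 − 1 = 730 = 2^1 · 365, so d = 365.
3^1 ≡ 3 (mod 731)
3^2 ≡ 3^2 = 9 ≡ 9 (mod 731)
3^4 ≡ 9^2 = 81 ≡ 81 (mod 731)
3^8 ≡ 81^2 = 6561 ≡ 713 (mod 731)
3^16 ≡ 713^2 = 508369 ≡ 324 (mod 731)
3^32 ≡ 324^2 = 104976 ≡ 443 (mod 731)
3^64 ≡ 443^2 = 196249 ≡ 341 (mod 731)
3^128 ≡ 341^2 = 116281 ≡ 52 (mod 731)
3^256 ≡ 52^2 = 2704 ≡ 511 (mod 731)
365 = 256 + 64 + 32 + 8 + 4 + 1 in binary powers of 2.
So 3^365 ≡ 511 · 341 · 443 · 713 · 81 · 3 ≡ 233 (mod 731).
Squaring chain: 233; never reaches −1, so base 3 is a Miller–Rabin witness that 731 is composite.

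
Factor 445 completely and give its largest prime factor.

89

445 = 5 · 89
89 is prime.
So 445 = 5 · 89; the largest prime factor is 89.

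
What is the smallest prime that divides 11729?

11729 is odd.
Digit sum 20, not divisible by 3.
Ends in 9: not divisible by 5.
7: 11729 = 7·1675 + 4
11: 11729 = 11·1066 + 3
13: 11729 = 13·902 + 3
17: 11729 = 17·689 + 16
19: 11729 = 19·617 + 6
23: 11729 = 23·509 + 22
29: 11729 = 29·404 + 13
31: 11729 = 31·378 + 11
37: 11729 = 37·317

37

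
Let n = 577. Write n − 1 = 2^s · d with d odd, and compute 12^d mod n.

577 − 1 = 576 = 2^6 · 9, so d = 9.
12^1 ≡ 12 (mod 577)
12^2 ≡ 12^2 = 144 ≡ 144 (mod 577)
12^4 ≡ 144^2 = 20736 ≡ 541 (mod 577)
12^8 ≡ 541^2 = 292681 ≡ 142 (mod 577)
9 = 8 + 1 in binary powers of 2.
So 12^9 ≡ 142 · 12 ≡ 550 (mod 577).
Squaring chain: 550 → 152 → 24 → 576 → 1 → 1; reaches −1, so base 12 does not prove 577 composite.

550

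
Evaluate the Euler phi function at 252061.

237360

Factor: 252061 = 31 · 47 · 173.
φ(252061) = (31−1) · (47−1) · (173−1) = 30 · 46 · 172 = 237360.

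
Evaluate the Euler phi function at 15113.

12096

Factor: 15113 = 7 · 17 · 127.
φ(15113) = (7−1) · (17−1) · (127−1) = 6 · 16 · 126 = 12096.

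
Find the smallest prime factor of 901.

901 is odd.
Digit sum 10, not divisible by 3.
Ends in 1: not divisible by 5.
7: 901 = 7·128 + 5
11: 901 = 11·81 + 10
13: 901 = 13·69 + 4
17: 901 = 17·53

17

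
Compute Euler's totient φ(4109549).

Factor: 4109549 = 107 · 193 · 199.
φ(4109549) = (107−1) · (193−1) · (199−1) = 106 · 192 · 198 = 4029696.

4029696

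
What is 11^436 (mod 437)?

315

11^1 ≡ 11 (mod 437)
11^2 ≡ 11^2 = 121 ≡ 121 (mod 437)
11^4 ≡ 121^2 = 14641 ≡ 220 (mod 437)
11^8 ≡ 220^2 = 48400 ≡ 330 (mod 437)
11^16 ≡ 330^2 = 108900 ≡ 87 (mod 437)
11^32 ≡ 87^2 = 7569 ≡ 140 (mod 437)
11^64 ≡ 140^2 = 19600 ≡ 372 (mod 437)
11^128 ≡ 372^2 = 138384 ≡ 292 (mod 437)
11^256 ≡ 292^2 = 85264 ≡ 49 (mod 437)
436 = 256 + 128 + 32 + 16 + 4 in binary powers of 2.
So 11^436 ≡ 49 · 292 · 140 · 87 · 220 ≡ 315 (mod 437).
Since 315 ≠ 1, base 11 is a Fermat witness: 437 is composite.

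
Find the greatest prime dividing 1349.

71

1349 = 19 · 71
71 is prime.
So 1349 = 19 · 71; the largest prime factor is 71.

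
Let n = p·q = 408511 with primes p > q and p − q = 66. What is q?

607

Since p = q + 66, we have 408511 = q(q + 66), so q² + 66q − 408511 = 0.
Discriminant: 66² + 4·408511 = 4356 + 1634044 = 1638400; √1638400 = 1280.
q = (−66 + 1280)/2 = 607, and p = q + 66 = 673.
Check: 607 · 673 = 408511.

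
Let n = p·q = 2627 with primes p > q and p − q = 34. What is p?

Since p = q + 34, we have 2627 = q(q + 34), so q² + 34q − 2627 = 0.
Discriminant: 34² + 4·2627 = 1156 + 10508 = 11664; √11664 = 108.
q = (−34 + 108)/2 = 37, and p = q + 34 = 71.
Check: 37 · 71 = 2627.

71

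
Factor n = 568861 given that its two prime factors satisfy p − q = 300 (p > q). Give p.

Since p = q + 300, we have 568861 = q(q + 300), so q² + 300q − 568861 = 0.
Discriminant: 300² + 4·568861 = 90000 + 2275444 = 2365444; √2365444 = 1538.
q = (−300 + 1538)/2 = 619, and p = q + 300 = 919.
Check: 619 · 919 = 568861.

919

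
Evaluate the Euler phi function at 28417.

Factor: 28417 = 157 · 181.
φ(28417) = (157−1) · (181−1) = 156 · 180 = 28080.

28080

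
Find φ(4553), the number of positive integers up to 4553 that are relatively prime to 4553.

4368

Factor: 4553 = 29 · 157.
φ(4553) = (29−1) · (157−1) = 28 · 156 = 4368.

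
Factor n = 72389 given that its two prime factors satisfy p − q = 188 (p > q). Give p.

Since p = q + 188, we have 72389 = q(q + 188), so q² + 188q − 72389 = 0.
Discriminant: 188² + 4·72389 = 35344 + 289556 = 324900; √324900 = 570.
q = (−188 + 570)/2 = 191, and p = q + 188 = 379.
Check: 191 · 379 = 72389.

379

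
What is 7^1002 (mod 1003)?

7^1 ≡ 7 (mod 1003)
7^2 ≡ 7^2 = 49 ≡ 49 (mod 1003)
7^4 ≡ 49^2 = 2401 ≡ 395 (mod 1003)
7^8 ≡ 395^2 = 156025 ≡ 560 (mod 1003)
7^16 ≡ 560^2 = 313600 ≡ 664 (mod 1003)
7^32 ≡ 664^2 = 440896 ≡ 579 (mod 1003)
7^64 ≡ 579^2 = 335241 ≡ 239 (mod 1003)
7^128 ≡ 239^2 = 57121 ≡ 953 (mod 1003)
7^256 ≡ 953^2 = 908209 ≡ 494 (mod 1003)
7^512 ≡ 494^2 = 244036 ≡ 307 (mod 1003)
1002 = 512 + 256 + 128 + 64 + 32 + 8 + 2 in binary powers of 2.
So 7^1002 ≡ 307 · 494 · 953 · 239 · 579 · 560 · 49 ≡ 546 (mod 1003).
Since 546 ≠ 1, base 7 is a Fermat witness: 1003 is composite.

546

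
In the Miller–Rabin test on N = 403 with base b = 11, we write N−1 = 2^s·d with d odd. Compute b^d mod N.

151

403 − 1 = 402 = 2^1 · 201, so d = 201.
11^1 ≡ 11 (mod 403)
11^2 ≡ 11^2 = 121 ≡ 121 (mod 403)
11^4 ≡ 121^2 = 14641 ≡ 133 (mod 403)
11^8 ≡ 133^2 = 17689 ≡ 360 (mod 403)
11^16 ≡ 360^2 = 129600 ≡ 237 (mod 403)
11^32 ≡ 237^2 = 56169 ≡ 152 (mod 403)
11^64 ≡ 152^2 = 23104 ≡ 133 (mod 403)
11^128 ≡ 133^2 = 17689 ≡ 360 (mod 403)
201 = 128 + 64 + 8 + 1 in binary powers of 2.
So 11^201 ≡ 360 · 133 · 360 · 11 ≡ 151 (mod 403).
Squaring chain: 151; never reaches −1, so base 11 is a Miller–Rabin witness that 403 is composite.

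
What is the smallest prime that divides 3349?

17

3349 is odd.
Digit sum 19, not divisible by 3.
Ends in 9: not divisible by 5.
7: 3349 = 7·478 + 3
11: 3349 = 11·304 + 5
13: 3349 = 13·257 + 8
17: 3349 = 17·197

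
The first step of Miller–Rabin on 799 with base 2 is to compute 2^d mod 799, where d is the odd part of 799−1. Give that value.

162

799 − 1 = 798 = 2^1 · 399, so d = 399.
2^1 ≡ 2 (mod 799)
2^2 ≡ 2^2 = 4 ≡ 4 (mod 799)
2^4 ≡ 4^2 = 16 ≡ 16 (mod 799)
2^8 ≡ 16^2 = 256 ≡ 256 (mod 799)
2^16 ≡ 256^2 = 65536 ≡ 18 (mod 799)
2^32 ≡ 18^2 = 324 ≡ 324 (mod 799)
2^64 ≡ 324^2 = 104976 ≡ 307 (mod 799)
2^128 ≡ 307^2 = 94249 ≡ 766 (mod 799)
2^256 ≡ 766^2 = 586756 ≡ 290 (mod 799)
399 = 256 + 128 + 8 + 4 + 2 + 1 in binary powers of 2.
So 2^399 ≡ 290 · 766 · 256 · 16 · 4 · 2 ≡ 162 (mod 799).
Squaring chain: 162; never reaches −1, so base 2 is a Miller–Rabin witness that 799 is composite.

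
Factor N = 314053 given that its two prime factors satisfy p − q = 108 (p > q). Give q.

509

Since p = q + 108, we have 314053 = q(q + 108), so q² + 108q − 314053 = 0.
Discriminant: 108² + 4·314053 = 11664 + 1256212 = 1267876; √1267876 = 1126.
q = (−108 + 1126)/2 = 509, and p = q + 108 = 617.
Check: 509 · 617 = 314053.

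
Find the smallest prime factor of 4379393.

4379393 is odd.
Digit sum 38, not divisible by 3.
Ends in 3: not divisible by 5.
7: 4379393 = 7·625627 + 4
11: 4379393 = 11·398126 + 7
13: 4379393 = 13·336876 + 5
17: 4379393 = 17·257611 + 6
19: 4379393 = 19·230494 + 7
23: 4379393 = 23·190408 + 9
29: 4379393 = 29·151013 + 16
31: 4379393 = 31·141270 + 23
37: 4379393 = 37·118361 + 36
41: 4379393 = 41·106814 + 19
43: 4379393 = 43·101846 + 15
47: 4379393 = 47·93178 + 27
53: 4379393 = 53·82630 + 3
59: 4379393 = 59·74227

59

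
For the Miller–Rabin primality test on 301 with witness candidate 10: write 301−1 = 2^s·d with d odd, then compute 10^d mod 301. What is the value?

301 − 1 = 300 = 2^2 · 75, so d = 75.
10^1 ≡ 10 (mod 301)
10^2 ≡ 10^2 = 100 ≡ 100 (mod 301)
10^4 ≡ 100^2 = 10000 ≡ 67 (mod 301)
10^8 ≡ 67^2 = 4489 ≡ 275 (mod 301)
10^16 ≡ 275^2 = 75625 ≡ 74 (mod 301)
10^32 ≡ 74^2 = 5476 ≡ 58 (mod 301)
10^64 ≡ 58^2 = 3364 ≡ 53 (mod 301)
75 = 64 + 8 + 2 + 1 in binary powers of 2.
So 10^75 ≡ 53 · 275 · 100 · 10 ≡ 279 (mod 301).
Squaring chain: 279 → 183; never reaches −1, so base 10 is a Miller–Rabin witness that 301 is composite.

279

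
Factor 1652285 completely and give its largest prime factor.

1652285 = 5 · 330457
330457 = 47 · 7031
7031 = 79 · 89
89 is prime.
So 1652285 = 5 · 47 · 79 · 89; the largest prime factor is 89.

89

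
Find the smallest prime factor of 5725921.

83

5725921 is odd.
Digit sum 31, not divisible by 3.
Ends in 1: not divisible by 5.
7: 5725921 = 7·817988 + 5
11: 5725921 = 11·520538 + 3
13: 5725921 = 13·440455 + 6
17: 5725921 = 17·336818 + 15
19: 5725921 = 19·301364 + 5
23: 5725921 = 23·248953 + 2
29: 5725921 = 29·197445 + 16
31: 5725921 = 31·184707 + 4
37: 5725921 = 37·154754 + 23
41: 5725921 = 41·139656 + 25
43: 5725921 = 43·133160 + 41
47: 5725921 = 47·121828 + 5
53: 5725921 = 53·108036 + 13
59: 5725921 = 59·97049 + 30
61: 5725921 = 61·93867 + 34
67: 5725921 = 67·85461 + 34
71: 5725921 = 71·80646 + 55
73: 5725921 = 73·78437 + 20
79: 5725921 = 79·72480 + 1
83: 5725921 = 83·68987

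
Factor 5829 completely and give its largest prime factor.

5829 = 3 · 1943
1943 = 29 · 67
67 is prime.
So 5829 = 3 · 29 · 67; the largest prime factor is 67.

67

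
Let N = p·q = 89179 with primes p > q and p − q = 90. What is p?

Since p = q + 90, we have 89179 = q(q + 90), so q² + 90q − 89179 = 0.
Discriminant: 90² + 4·89179 = 8100 + 356716 = 364816; √364816 = 604.
q = (−90 + 604)/2 = 257, and p = q + 90 = 347.
Check: 257 · 347 = 89179.

347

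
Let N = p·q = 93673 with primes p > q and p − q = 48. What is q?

283

Since p = q + 48, we have 93673 = q(q + 48), so q² + 48q − 93673 = 0.
Discriminant: 48² + 4·93673 = 2304 + 374692 = 376996; √376996 = 614.
q = (−48 + 614)/2 = 283, and p = q + 48 = 331.
Check: 283 · 331 = 93673.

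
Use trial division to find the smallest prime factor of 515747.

31

515747 is odd.
Digit sum 29, not divisible by 3.
Ends in 7: not divisible by 5.
7: 515747 = 7·73678 + 1
11: 515747 = 11·46886 + 1
13: 515747 = 13·39672 + 11
17: 515747 = 17·30338 + 1
19: 515747 = 19·27144 + 11
23: 515747 = 23·22423 + 18
29: 515747 = 29·17784 + 11
31: 515747 = 31·16637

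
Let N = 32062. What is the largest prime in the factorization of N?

41

32062 = 2 · 16031
16031 = 17 · 943
943 = 23 · 41
41 is prime.
So 32062 = 2 · 17 · 23 · 41; the largest prime factor is 41.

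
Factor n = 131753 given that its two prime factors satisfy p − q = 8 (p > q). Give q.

359

Since p = q + 8, we have 131753 = q(q + 8), so q² + 8q − 131753 = 0.
Discriminant: 8² + 4·131753 = 64 + 527012 = 527076; √527076 = 726.
q = (−8 + 726)/2 = 359, and p = q + 8 = 367.
Check: 359 · 367 = 131753.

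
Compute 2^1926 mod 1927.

2^1 ≡ 2 (mod 1927)
2^2 ≡ 2^2 = 4 ≡ 4 (mod 1927)
2^4 ≡ 4^2 = 16 ≡ 16 (mod 1927)
2^8 ≡ 16^2 = 256 ≡ 256 (mod 1927)
2^16 ≡ 256^2 = 65536 ≡ 18 (mod 1927)
2^32 ≡ 18^2 = 324 ≡ 324 (mod 1927)
2^64 ≡ 324^2 = 104976 ≡ 918 (mod 1927)
2^128 ≡ 918^2 = 842724 ≡ 625 (mod 1927)
2^256 ≡ 625^2 = 390625 ≡ 1371 (mod 1927)
2^512 ≡ 1371^2 = 1879641 ≡ 816 (mod 1927)
2^1024 ≡ 816^2 = 665856 ≡ 1041 (mod 1927)
1926 = 1024 + 512 + 256 + 128 + 4 + 2 in binary powers of 2.
So 2^1926 ≡ 1041 · 816 · 1371 · 625 · 16 · 4 ≡ 1540 (mod 1927).
Since 1540 ≠ 1, base 2 is a Fermat witness: 1927 is composite.

1540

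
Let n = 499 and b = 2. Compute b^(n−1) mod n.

2^1 ≡ 2 (mod 499)
2^2 ≡ 2^2 = 4 ≡ 4 (mod 499)
2^4 ≡ 4^2 = 16 ≡ 16 (mod 499)
2^8 ≡ 16^2 = 256 ≡ 256 (mod 499)
2^16 ≡ 256^2 = 65536 ≡ 167 (mod 499)
2^32 ≡ 167^2 = 27889 ≡ 444 (mod 499)
2^64 ≡ 444^2 = 197136 ≡ 31 (mod 499)
2^128 ≡ 31^2 = 961 ≡ 462 (mod 499)
2^256 ≡ 462^2 = 213444 ≡ 371 (mod 499)
498 = 256 + 128 + 64 + 32 + 16 + 2 in binary powers of 2.
So 2^498 ≡ 371 · 462 · 31 · 444 · 167 · 4 ≡ 1 (mod 499).
Since the result is 1, base 2 gives no evidence that 499 is composite.

1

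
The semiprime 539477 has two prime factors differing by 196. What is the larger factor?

839

Since p = q + 196, we have 539477 = q(q + 196), so q² + 196q − 539477 = 0.
Discriminant: 196² + 4·539477 = 38416 + 2157908 = 2196324; √2196324 = 1482.
q = (−196 + 1482)/2 = 643, and p = q + 196 = 839.
Check: 643 · 839 = 539477.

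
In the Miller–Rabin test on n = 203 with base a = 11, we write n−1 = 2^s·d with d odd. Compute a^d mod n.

203 − 1 = 202 = 2^1 · 101, so d = 101.
11^1 ≡ 11 (mod 203)
11^2 ≡ 11^2 = 121 ≡ 121 (mod 203)
11^4 ≡ 121^2 = 14641 ≡ 25 (mod 203)
11^8 ≡ 25^2 = 625 ≡ 16 (mod 203)
11^16 ≡ 16^2 = 256 ≡ 53 (mod 203)
11^32 ≡ 53^2 = 2809 ≡ 170 (mod 203)
11^64 ≡ 170^2 = 28900 ≡ 74 (mod 203)
101 = 64 + 32 + 4 + 1 in binary powers of 2.
So 11^101 ≡ 74 · 170 · 25 · 11 ≡ 177 (mod 203).
Squaring chain: 177; never reaches −1, so base 11 is a Miller–Rabin witness that 203 is composite.

177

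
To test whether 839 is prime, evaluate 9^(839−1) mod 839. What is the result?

9^1 ≡ 9 (mod 839)
9^2 ≡ 9^2 = 81 ≡ 81 (mod 839)
9^4 ≡ 81^2 = 6561 ≡ 688 (mod 839)
9^8 ≡ 688^2 = 473344 ≡ 148 (mod 839)
9^16 ≡ 148^2 = 21904 ≡ 90 (mod 839)
9^32 ≡ 90^2 = 8100 ≡ 549 (mod 839)
9^64 ≡ 549^2 = 301401 ≡ 200 (mod 839)
9^128 ≡ 200^2 = 40000 ≡ 567 (mod 839)
9^256 ≡ 567^2 = 321489 ≡ 152 (mod 839)
9^512 ≡ 152^2 = 23104 ≡ 451 (mod 839)
838 = 512 + 256 + 64 + 4 + 2 in binary powers of 2.
So 9^838 ≡ 451 · 152 · 200 · 688 · 81 ≡ 1 (mod 839).
Since the result is 1, base 9 gives no evidence that 839 is composite.

1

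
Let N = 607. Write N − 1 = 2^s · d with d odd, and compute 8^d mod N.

607 − 1 = 606 = 2^1 · 303, so d = 303.
8^1 ≡ 8 (mod 607)
8^2 ≡ 8^2 = 64 ≡ 64 (mod 607)
8^4 ≡ 64^2 = 4096 ≡ 454 (mod 607)
8^8 ≡ 454^2 = 206116 ≡ 343 (mod 607)
8^16 ≡ 343^2 = 117649 ≡ 498 (mod 607)
8^32 ≡ 498^2 = 248004 ≡ 348 (mod 607)
8^64 ≡ 348^2 = 121104 ≡ 311 (mod 607)
8^128 ≡ 311^2 = 96721 ≡ 208 (mod 607)
8^256 ≡ 208^2 = 43264 ≡ 167 (mod 607)
303 = 256 + 32 + 8 + 4 + 2 + 1 in binary powers of 2.
So 8^303 ≡ 167 · 348 · 343 · 454 · 64 · 8 ≡ 1 (mod 607).
Since 8^d ≡ 1 (mod 607), base 8 does not prove 607 composite.

1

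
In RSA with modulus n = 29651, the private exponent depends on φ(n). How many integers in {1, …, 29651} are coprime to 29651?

29304

Factor: 29651 = 149 · 199.
φ(29651) = (149−1) · (199−1) = 148 · 198 = 29304.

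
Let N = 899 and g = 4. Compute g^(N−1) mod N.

219

4^1 ≡ 4 (mod 899)
4^2 ≡ 4^2 = 16 ≡ 16 (mod 899)
4^4 ≡ 16^2 = 256 ≡ 256 (mod 899)
4^8 ≡ 256^2 = 65536 ≡ 808 (mod 899)
4^16 ≡ 808^2 = 652864 ≡ 190 (mod 899)
4^32 ≡ 190^2 = 36100 ≡ 140 (mod 899)
4^64 ≡ 140^2 = 19600 ≡ 721 (mod 899)
4^128 ≡ 721^2 = 519841 ≡ 219 (mod 899)
4^256 ≡ 219^2 = 47961 ≡ 314 (mod 899)
4^512 ≡ 314^2 = 98596 ≡ 605 (mod 899)
898 = 512 + 256 + 128 + 2 in binary powers of 2.
So 4^898 ≡ 605 · 314 · 219 · 16 ≡ 219 (mod 899).
Since 219 ≠ 1, base 4 is a Fermat witness: 899 is composite.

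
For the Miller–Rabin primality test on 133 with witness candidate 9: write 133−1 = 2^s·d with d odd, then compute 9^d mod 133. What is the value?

106

133 − 1 = 132 = 2^2 · 33, so d = 33.
9^1 ≡ 9 (mod 133)
9^2 ≡ 9^2 = 81 ≡ 81 (mod 133)
9^4 ≡ 81^2 = 6561 ≡ 44 (mod 133)
9^8 ≡ 44^2 = 1936 ≡ 74 (mod 133)
9^16 ≡ 74^2 = 5476 ≡ 23 (mod 133)
9^32 ≡ 23^2 = 529 ≡ 130 (mod 133)
33 = 32 + 1 in binary powers of 2.
So 9^33 ≡ 130 · 9 ≡ 106 (mod 133).
Squaring chain: 106 → 64; never reaches −1, so base 9 is a Miller–Rabin witness that 133 is composite.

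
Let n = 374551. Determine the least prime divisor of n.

37

374551 is odd.
Digit sum 25, not divisible by 3.
Ends in 1: not divisible by 5.
7: 374551 = 7·53507 + 2
11: 374551 = 11·34050 + 1
13: 374551 = 13·28811 + 8
17: 374551 = 17·22032 + 7
19: 374551 = 19·19713 + 4
23: 374551 = 23·16284 + 19
29: 374551 = 29·12915 + 16
31: 374551 = 31·12082 + 9
37: 374551 = 37·10123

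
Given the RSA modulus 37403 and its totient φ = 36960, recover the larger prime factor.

φ(n) = (p−1)(q−1) = n − (p+q) + 1, so p + q = 37403 − 36960 + 1 = 444.
p and q are the roots of t² − 444t + 37403 = 0.
Discriminant: 444² − 4·37403 = 197136 − 149612 = 47524; √47524 = 218.
q = (444 − 218)/2 = 113, p = (444 + 218)/2 = 331.
Check: 113 · 331 = 37403.

331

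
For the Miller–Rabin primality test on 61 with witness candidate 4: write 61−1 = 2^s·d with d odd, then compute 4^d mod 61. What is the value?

61 − 1 = 60 = 2^2 · 15, so d = 15.
4^1 ≡ 4 (mod 61)
4^2 ≡ 4^2 = 16 ≡ 16 (mod 61)
4^4 ≡ 16^2 = 256 ≡ 12 (mod 61)
4^8 ≡ 12^2 = 144 ≡ 22 (mod 61)
15 = 8 + 4 + 2 + 1 in binary powers of 2.
So 4^15 ≡ 22 · 12 · 16 · 4 ≡ 60 (mod 61).
Since 4^d ≡ 60 (mod 61), base 4 does not prove 61 composite.

60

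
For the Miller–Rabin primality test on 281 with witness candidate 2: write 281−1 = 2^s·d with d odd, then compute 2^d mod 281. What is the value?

280

281 − 1 = 280 = 2^3 · 35, so d = 35.
2^1 ≡ 2 (mod 281)
2^2 ≡ 2^2 = 4 ≡ 4 (mod 281)
2^4 ≡ 4^2 = 16 ≡ 16 (mod 281)
2^8 ≡ 16^2 = 256 ≡ 256 (mod 281)
2^16 ≡ 256^2 = 65536 ≡ 63 (mod 281)
2^32 ≡ 63^2 = 3969 ≡ 35 (mod 281)
35 = 32 + 2 + 1 in binary powers of 2.
So 2^35 ≡ 35 · 4 · 2 ≡ 280 (mod 281).
Since 2^d ≡ 280 (mod 281), base 2 does not prove 281 composite.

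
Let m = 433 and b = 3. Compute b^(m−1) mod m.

1

3^1 ≡ 3 (mod 433)
3^2 ≡ 3^2 = 9 ≡ 9 (mod 433)
3^4 ≡ 9^2 = 81 ≡ 81 (mod 433)
3^8 ≡ 81^2 = 6561 ≡ 66 (mod 433)
3^16 ≡ 66^2 = 4356 ≡ 26 (mod 433)
3^32 ≡ 26^2 = 676 ≡ 243 (mod 433)
3^64 ≡ 243^2 = 59049 ≡ 161 (mod 433)
3^128 ≡ 161^2 = 25921 ≡ 374 (mod 433)
3^256 ≡ 374^2 = 139876 ≡ 17 (mod 433)
432 = 256 + 128 + 32 + 16 in binary powers of 2.
So 3^432 ≡ 17 · 374 · 243 · 26 ≡ 1 (mod 433).
Since the result is 1, base 3 gives no evidence that 433 is composite.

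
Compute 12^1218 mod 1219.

905

12^1 ≡ 12 (mod 1219)
12^2 ≡ 12^2 = 144 ≡ 144 (mod 1219)
12^4 ≡ 144^2 = 20736 ≡ 13 (mod 1219)
12^8 ≡ 13^2 = 169 ≡ 169 (mod 1219)
12^16 ≡ 169^2 = 28561 ≡ 524 (mod 1219)
12^32 ≡ 524^2 = 274576 ≡ 301 (mod 1219)
12^64 ≡ 301^2 = 90601 ≡ 395 (mod 1219)
12^128 ≡ 395^2 = 156025 ≡ 1212 (mod 1219)
12^256 ≡ 1212^2 = 1468944 ≡ 49 (mod 1219)
12^512 ≡ 49^2 = 2401 ≡ 1182 (mod 1219)
12^1024 ≡ 1182^2 = 1397124 ≡ 150 (mod 1219)
1218 = 1024 + 128 + 64 + 2 in binary powers of 2.
So 12^1218 ≡ 150 · 1212 · 395 · 144 ≡ 905 (mod 1219).
Since 905 ≠ 1, base 12 is a Fermat witness: 1219 is composite.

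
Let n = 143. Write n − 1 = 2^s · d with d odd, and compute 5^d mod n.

143 − 1 = 142 = 2^1 · 71, so d = 71.
5^1 ≡ 5 (mod 143)
5^2 ≡ 5^2 = 25 ≡ 25 (mod 143)
5^4 ≡ 25^2 = 625 ≡ 53 (mod 143)
5^8 ≡ 53^2 = 2809 ≡ 92 (mod 143)
5^16 ≡ 92^2 = 8464 ≡ 27 (mod 143)
5^32 ≡ 27^2 = 729 ≡ 14 (mod 143)
5^64 ≡ 14^2 = 196 ≡ 53 (mod 143)
71 = 64 + 4 + 2 + 1 in binary powers of 2.
So 5^71 ≡ 53 · 53 · 25 · 5 ≡ 60 (mod 143).
Squaring chain: 60; never reaches −1, so base 5 is a Miller–Rabin witness that 143 is composite.

60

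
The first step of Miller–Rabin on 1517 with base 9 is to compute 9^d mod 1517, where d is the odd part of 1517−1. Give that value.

934

1517 − 1 = 1516 = 2^2 · 379, so d = 379.
9^1 ≡ 9 (mod 1517)
9^2 ≡ 9^2 = 81 ≡ 81 (mod 1517)
9^4 ≡ 81^2 = 6561 ≡ 493 (mod 1517)
9^8 ≡ 493^2 = 243049 ≡ 329 (mod 1517)
9^16 ≡ 329^2 = 108241 ≡ 534 (mod 1517)
9^32 ≡ 534^2 = 285156 ≡ 1477 (mod 1517)
9^64 ≡ 1477^2 = 2181529 ≡ 83 (mod 1517)
9^128 ≡ 83^2 = 6889 ≡ 821 (mod 1517)
9^256 ≡ 821^2 = 674041 ≡ 493 (mod 1517)
379 = 256 + 64 + 32 + 16 + 8 + 2 + 1 in binary powers of 2.
So 9^379 ≡ 493 · 83 · 1477 · 534 · 329 · 81 · 9 ≡ 934 (mod 1517).
Squaring chain: 934 → 81; never reaches −1, so base 9 is a Miller–Rabin witness that 1517 is composite.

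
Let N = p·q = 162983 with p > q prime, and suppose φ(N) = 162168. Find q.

349

φ(n) = (p−1)(q−1) = n − (p+q) + 1, so p + q = 162983 − 162168 + 1 = 816.
p and q are the roots of t² − 816t + 162983 = 0.
Discriminant: 816² − 4·162983 = 665856 − 651932 = 13924; √13924 = 118.
q = (816 − 118)/2 = 349, p = (816 + 118)/2 = 467.
Check: 349 · 467 = 162983.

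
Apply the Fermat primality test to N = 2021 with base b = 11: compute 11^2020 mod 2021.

11^1 ≡ 11 (mod 2021)
11^2 ≡ 11^2 = 121 ≡ 121 (mod 2021)
11^4 ≡ 121^2 = 14641 ≡ 494 (mod 2021)
11^8 ≡ 494^2 = 244036 ≡ 1516 (mod 2021)
11^16 ≡ 1516^2 = 2298256 ≡ 379 (mod 2021)
11^32 ≡ 379^2 = 143641 ≡ 150 (mod 2021)
11^64 ≡ 150^2 = 22500 ≡ 269 (mod 2021)
11^128 ≡ 269^2 = 72361 ≡ 1626 (mod 2021)
11^256 ≡ 1626^2 = 2643876 ≡ 408 (mod 2021)
11^512 ≡ 408^2 = 166464 ≡ 742 (mod 2021)
11^1024 ≡ 742^2 = 550564 ≡ 852 (mod 2021)
2020 = 1024 + 512 + 256 + 128 + 64 + 32 + 4 in binary powers of 2.
So 11^2020 ≡ 852 · 742 · 408 · 1626 · 269 · 150 · 494 ≡ 1741 (mod 2021).
Since 1741 ≠ 1, base 11 is a Fermat witness: 2021 is composite.

1741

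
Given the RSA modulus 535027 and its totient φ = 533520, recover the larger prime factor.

φ(n) = (p−1)(q−1) = n − (p+q) + 1, so p + q = 535027 − 533520 + 1 = 1508.
p and q are the roots of t² − 1508t + 535027 = 0.
Discriminant: 1508² − 4·535027 = 2274064 − 2140108 = 133956; √133956 = 366.
q = (1508 − 366)/2 = 571, p = (1508 + 366)/2 = 937.
Check: 571 · 937 = 535027.

937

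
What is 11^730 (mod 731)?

508

11^1 ≡ 11 (mod 731)
11^2 ≡ 11^2 = 121 ≡ 121 (mod 731)
11^4 ≡ 121^2 = 14641 ≡ 21 (mod 731)
11^8 ≡ 21^2 = 441 ≡ 441 (mod 731)
11^16 ≡ 441^2 = 194481 ≡ 35 (mod 731)
11^32 ≡ 35^2 = 1225 ≡ 494 (mod 731)
11^64 ≡ 494^2 = 244036 ≡ 613 (mod 731)
11^128 ≡ 613^2 = 375769 ≡ 35 (mod 731)
11^256 ≡ 35^2 = 1225 ≡ 494 (mod 731)
11^512 ≡ 494^2 = 244036 ≡ 613 (mod 731)
730 = 512 + 128 + 64 + 16 + 8 + 2 in binary powers of 2.
So 11^730 ≡ 613 · 35 · 613 · 35 · 441 · 121 ≡ 508 (mod 731).
Since 508 ≠ 1, base 11 is a Fermat witness: 731 is composite.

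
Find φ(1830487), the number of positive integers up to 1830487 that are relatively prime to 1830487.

1784832

Factor: 1830487 = 97 · 113 · 167.
φ(1830487) = (97−1) · (113−1) · (167−1) = 96 · 112 · 166 = 1784832.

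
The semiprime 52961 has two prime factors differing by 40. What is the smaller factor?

Since p = q + 40, we have 52961 = q(q + 40), so q² + 40q − 52961 = 0.
Discriminant: 40² + 4·52961 = 1600 + 211844 = 213444; √213444 = 462.
q = (−40 + 462)/2 = 211, and p = q + 40 = 251.
Check: 211 · 251 = 52961.

211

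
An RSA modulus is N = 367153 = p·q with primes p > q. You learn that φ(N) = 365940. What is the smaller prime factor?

571

φ(n) = (p−1)(q−1) = n − (p+q) + 1, so p + q = 367153 − 365940 + 1 = 1214.
p and q are the roots of t² − 1214t + 367153 = 0.
Discriminant: 1214² − 4·367153 = 1473796 − 1468612 = 5184; √5184 = 72.
q = (1214 − 72)/2 = 571, p = (1214 + 72)/2 = 643.
Check: 571 · 643 = 367153.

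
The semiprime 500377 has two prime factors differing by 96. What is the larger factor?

Since p = q + 96, we have 500377 = q(q + 96), so q² + 96q − 500377 = 0.
Discriminant: 96² + 4·500377 = 9216 + 2001508 = 2010724; √2010724 = 1418.
q = (−96 + 1418)/2 = 661, and p = q + 96 = 757.
Check: 661 · 757 = 500377.

757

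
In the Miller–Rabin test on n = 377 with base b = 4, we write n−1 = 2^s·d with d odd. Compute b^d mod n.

377 − 1 = 376 = 2^3 · 47, so d = 47.
4^1 ≡ 4 (mod 377)
4^2 ≡ 4^2 = 16 ≡ 16 (mod 377)
4^4 ≡ 16^2 = 256 ≡ 256 (mod 377)
4^8 ≡ 256^2 = 65536 ≡ 315 (mod 377)
4^16 ≡ 315^2 = 99225 ≡ 74 (mod 377)
4^32 ≡ 74^2 = 5476 ≡ 198 (mod 377)
47 = 32 + 8 + 4 + 2 + 1 in binary powers of 2.
So 4^47 ≡ 198 · 315 · 256 · 16 · 4 ≡ 270 (mod 377).
Squaring chain: 270 → 139 → 94; never reaches −1, so base 4 is a Miller–Rabin witness that 377 is composite.

270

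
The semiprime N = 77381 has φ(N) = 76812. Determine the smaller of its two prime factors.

φ(n) = (p−1)(q−1) = n − (p+q) + 1, so p + q = 77381 − 76812 + 1 = 570.
p and q are the roots of t² − 570t + 77381 = 0.
Discriminant: 570² − 4·77381 = 324900 − 309524 = 15376; √15376 = 124.
q = (570 − 124)/2 = 223, p = (570 + 124)/2 = 347.
Check: 223 · 347 = 77381.

223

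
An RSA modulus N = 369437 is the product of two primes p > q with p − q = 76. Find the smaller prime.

Since p = q + 76, we have 369437 = q(q + 76), so q² + 76q − 369437 = 0.
Discriminant: 76² + 4·369437 = 5776 + 1477748 = 1483524; √1483524 = 1218.
q = (−76 + 1218)/2 = 571, and p = q + 76 = 647.
Check: 571 · 647 = 369437.

571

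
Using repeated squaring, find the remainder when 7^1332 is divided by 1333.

7^1 ≡ 7 (mod 1333)
7^2 ≡ 7^2 = 49 ≡ 49 (mod 1333)
7^4 ≡ 49^2 = 2401 ≡ 1068 (mod 1333)
7^8 ≡ 1068^2 = 1140624 ≡ 909 (mod 1333)
7^16 ≡ 909^2 = 826281 ≡ 1154 (mod 1333)
7^32 ≡ 1154^2 = 1331716 ≡ 49 (mod 1333)
7^64 ≡ 49^2 = 2401 ≡ 1068 (mod 1333)
7^128 ≡ 1068^2 = 1140624 ≡ 909 (mod 1333)
7^256 ≡ 909^2 = 826281 ≡ 1154 (mod 1333)
7^512 ≡ 1154^2 = 1331716 ≡ 49 (mod 1333)
7^1024 ≡ 49^2 = 2401 ≡ 1068 (mod 1333)
1332 = 1024 + 256 + 32 + 16 + 4 in binary powers of 2.
So 7^1332 ≡ 1068 · 1154 · 49 · 1154 · 1068 ≡ 388 (mod 1333).
Since 388 ≠ 1, base 7 is a Fermat witness: 1333 is composite.

388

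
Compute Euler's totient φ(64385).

Factor: 64385 = 5 · 79 · 163.
φ(64385) = (5−1) · (79−1) · (163−1) = 4 · 78 · 162 = 50544.

50544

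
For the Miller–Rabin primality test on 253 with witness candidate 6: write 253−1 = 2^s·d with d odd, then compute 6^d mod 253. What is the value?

253 − 1 = 252 = 2^2 · 63, so d = 63.
6^1 ≡ 6 (mod 253)
6^2 ≡ 6^2 = 36 ≡ 36 (mod 253)
6^4 ≡ 36^2 = 1296 ≡ 31 (mod 253)
6^8 ≡ 31^2 = 961 ≡ 202 (mod 253)
6^16 ≡ 202^2 = 40804 ≡ 71 (mod 253)
6^32 ≡ 71^2 = 5041 ≡ 234 (mod 253)
63 = 32 + 16 + 8 + 4 + 2 + 1 in binary powers of 2.
So 6^63 ≡ 234 · 71 · 202 · 31 · 36 · 6 ≡ 18 (mod 253).
Squaring chain: 18 → 71; never reaches −1, so base 6 is a Miller–Rabin witness that 253 is composite.

18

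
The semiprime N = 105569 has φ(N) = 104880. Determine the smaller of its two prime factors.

229

φ(n) = (p−1)(q−1) = n − (p+q) + 1, so p + q = 105569 − 104880 + 1 = 690.
p and q are the roots of t² − 690t + 105569 = 0.
Discriminant: 690² − 4·105569 = 476100 − 422276 = 53824; √53824 = 232.
q = (690 − 232)/2 = 229, p = (690 + 232)/2 = 461.
Check: 229 · 461 = 105569.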